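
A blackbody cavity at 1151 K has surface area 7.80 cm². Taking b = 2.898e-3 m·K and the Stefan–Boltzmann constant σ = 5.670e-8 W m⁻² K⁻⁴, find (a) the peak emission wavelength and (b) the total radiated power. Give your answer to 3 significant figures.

λ_max ≈ 2.52 μm; P ≈ 77.6 W

(a) λ_max = b/T = 2.898×10⁻³/1151 = 2.518×10⁻⁶ m = 2.52 μm.
Area A = 7.80 cm² = 7.80×10⁻⁴ m².
(b) P = σAT⁴ = 5.670×10⁻⁸×7.80×10⁻⁴×(1151)⁴ = 77.6 W.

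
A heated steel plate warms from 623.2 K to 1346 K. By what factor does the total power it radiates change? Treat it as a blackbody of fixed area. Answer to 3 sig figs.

P ∝ T⁴, so P₂/P₁ = (T₂/T₁)⁴ = (1346/623.2)⁴ = (2.15982)⁴ = 21.8.

P₂/P₁ ≈ 21.8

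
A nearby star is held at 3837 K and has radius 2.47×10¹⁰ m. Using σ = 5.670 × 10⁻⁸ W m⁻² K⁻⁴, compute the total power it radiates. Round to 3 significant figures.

Surface area A = 4πR² = 4π(2.47×10¹⁰ m)² = 7.66662×10²¹ m².
P = σAT⁴ = 5.670×10⁻⁸ × 7.66662×10²¹ × (3837)⁴ = 9.42×10²⁸ W.

P ≈ 9.42×10²⁸ W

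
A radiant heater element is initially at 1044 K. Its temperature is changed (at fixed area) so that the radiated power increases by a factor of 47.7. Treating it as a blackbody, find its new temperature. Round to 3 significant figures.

T₂ ≈ 2.74×10³ K

P ∝ T⁴, so T₂/T₁ = (P₂/P₁)^(1/4) = (47.7)^(1/4) = 2.62803.
T₂ = 1044 × 2.62803 = 2.74×10³ K.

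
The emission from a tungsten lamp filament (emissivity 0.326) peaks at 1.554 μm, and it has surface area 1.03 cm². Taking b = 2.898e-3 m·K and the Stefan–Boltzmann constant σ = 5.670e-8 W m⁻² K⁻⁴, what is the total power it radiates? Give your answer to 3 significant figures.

P ≈ 23.0 W

Wien's law: T = b/λ_max = 2.898×10⁻³/1.554×10⁻⁶ = 1864.86 K.
Area A = 1.03 cm² = 1.03×10⁻⁴ m².
Then P = εσAT⁴ = 0.326×5.670×10⁻⁸×1.03×10⁻⁴×(1864.86)⁴ = 23.0 W.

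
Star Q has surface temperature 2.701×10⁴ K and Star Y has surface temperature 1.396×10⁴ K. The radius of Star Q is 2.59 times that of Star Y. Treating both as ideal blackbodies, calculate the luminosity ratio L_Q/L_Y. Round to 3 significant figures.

L ∝ R²T⁴, so L_Q/L_Y = (R_Q/R_Y)²(T_Q/T_Y)⁴ = (2.59)² × (2.701×10⁴/1.396×10⁴)⁴ = 6.7081 × 14.0138 = 94.0.

L_Q/L_Y ≈ 94.0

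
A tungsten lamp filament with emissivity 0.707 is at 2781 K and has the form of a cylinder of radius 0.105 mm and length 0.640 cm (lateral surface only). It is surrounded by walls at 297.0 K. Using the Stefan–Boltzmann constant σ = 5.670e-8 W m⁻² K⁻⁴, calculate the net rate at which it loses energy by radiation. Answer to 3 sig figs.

Lateral area A = 2πrL = 2π×1.05×10⁻⁴×6.40×10⁻³ = 4.22230×10⁻⁶ m².
Net radiated power P_net = εσA(T⁴ − T₀⁴) = 0.707×5.670×10⁻⁸×4.22230×10⁻⁶×(2781⁴ − 297.0⁴).
T⁴ − T₀⁴ = 5.98142×10¹³ − 7.78083×10⁹ = 5.98064×10¹³ K⁴, so P_net = 10.1 W.

Net loss ≈ 10.1 W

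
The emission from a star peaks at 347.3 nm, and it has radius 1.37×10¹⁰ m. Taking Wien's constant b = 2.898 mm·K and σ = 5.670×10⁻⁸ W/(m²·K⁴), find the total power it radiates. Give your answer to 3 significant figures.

Wien's law: T = b/λ_max = 2.898×10⁻³/3.473×10⁻⁷ = 8344.37 K.
Surface area A = 4πR² = 4π(1.37×10¹⁰ m)² = 2.35858×10²¹ m².
Then P = σAT⁴ = 5.670×10⁻⁸×2.35858×10²¹×(8344.37)⁴ = 6.48×10²⁹ W.

P ≈ 6.48×10²⁹ W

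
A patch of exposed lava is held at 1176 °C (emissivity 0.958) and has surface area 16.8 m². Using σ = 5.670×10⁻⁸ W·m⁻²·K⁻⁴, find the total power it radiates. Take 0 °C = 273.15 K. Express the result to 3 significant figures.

T = 1176 °C + 273.15 = 1449.15 K.
Area A = 16.8 m².
P = εσAT⁴ = 0.958 × 5.670×10⁻⁸ × 16.8 × (1449.15)⁴ = 4.02×10⁶ W.

P ≈ 4.02×10⁶ W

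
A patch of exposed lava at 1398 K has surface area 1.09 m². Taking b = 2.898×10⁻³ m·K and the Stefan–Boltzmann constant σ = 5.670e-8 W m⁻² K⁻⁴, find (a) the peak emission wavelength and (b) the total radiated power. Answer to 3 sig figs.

λ_max ≈ 2.07 μm; P ≈ 2.36×10⁵ W

(a) λ_max = b/T = 2.898×10⁻³/1398 = 2.073×10⁻⁶ m = 2.07 μm.
Area A = 1.09 m².
(b) P = σAT⁴ = 5.670×10⁻⁸×1.09×(1398)⁴ = 2.36×10⁵ W.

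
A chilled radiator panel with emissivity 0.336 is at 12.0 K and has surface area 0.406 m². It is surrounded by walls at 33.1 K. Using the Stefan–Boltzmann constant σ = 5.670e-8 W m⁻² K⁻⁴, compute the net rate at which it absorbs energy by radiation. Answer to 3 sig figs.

Net gain ≈ 9.12×10⁻³ W

Area A = 0.406 m².
Net radiated power P_net = εσA(T⁴ − T₀⁴) = 0.336×5.670×10⁻⁸×0.406×(12.0⁴ − 33.1⁴).
T⁴ − T₀⁴ = 20736.0 − 1.20036×10⁶ = -1.17962×10⁶ K⁴, so P_net = -9.12×10⁻³ W — negative, meaning a net gain of 9.12×10⁻³ W.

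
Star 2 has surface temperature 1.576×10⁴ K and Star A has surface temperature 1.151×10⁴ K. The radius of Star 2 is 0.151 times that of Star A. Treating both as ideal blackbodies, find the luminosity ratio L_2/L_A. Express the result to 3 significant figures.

L ∝ R²T⁴, so L_2/L_A = (R_2/R_A)²(T_2/T_A)⁴ = (0.151)² × (1.576×10⁴/1.151×10⁴)⁴ = 0.022801 × 3.51499 = 0.0801.

L_2/L_A ≈ 0.0801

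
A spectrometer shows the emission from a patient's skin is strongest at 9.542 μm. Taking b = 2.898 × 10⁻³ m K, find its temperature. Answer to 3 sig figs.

Wien's law gives T = b/λ_max = (2.898×10⁻³ m·K)/(9.542×10⁻⁶ m) = 304 K.

T ≈ 304 K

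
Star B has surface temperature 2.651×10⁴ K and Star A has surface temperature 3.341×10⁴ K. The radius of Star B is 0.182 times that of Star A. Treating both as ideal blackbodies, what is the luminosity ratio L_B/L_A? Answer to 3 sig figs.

L_B/L_A ≈ 0.0131

L ∝ R²T⁴, so L_B/L_A = (R_B/R_A)²(T_B/T_A)⁴ = (0.182)² × (2.651×10⁴/3.341×10⁴)⁴ = 0.033124 × 0.396399 = 0.0131.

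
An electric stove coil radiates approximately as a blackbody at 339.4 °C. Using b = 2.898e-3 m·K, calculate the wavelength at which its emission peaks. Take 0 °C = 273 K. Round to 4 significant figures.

λ_max ≈ 4.732 μm

T = 339.4 °C + 273 = 612.4 K.
Wien's displacement law: λ_max = b/T = (2.898×10⁻³ m·K)/(612.4 K) = 4.7322×10⁻⁶ m.
That is 4.732 μm, in the infrared range.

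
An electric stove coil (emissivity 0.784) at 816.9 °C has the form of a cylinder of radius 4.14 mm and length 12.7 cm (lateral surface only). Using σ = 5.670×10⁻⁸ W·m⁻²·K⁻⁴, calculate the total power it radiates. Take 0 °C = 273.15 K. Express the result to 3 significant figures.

T = 816.9 °C + 273.15 = 1090.05 K.
Lateral area A = 2πrL = 2π×4.14×10⁻³×0.127 = 3.30357×10⁻³ m².
P = εσAT⁴ = 0.784 × 5.670×10⁻⁸ × 3.30357×10⁻³ × (1090.05)⁴ = 207 W.

P ≈ 207 W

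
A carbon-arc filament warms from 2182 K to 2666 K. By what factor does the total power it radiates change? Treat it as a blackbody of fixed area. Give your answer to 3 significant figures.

P ∝ T⁴, so P₂/P₁ = (T₂/T₁)⁴ = (2666/2182)⁴ = (1.22181)⁴ = 2.23.

P₂/P₁ ≈ 2.23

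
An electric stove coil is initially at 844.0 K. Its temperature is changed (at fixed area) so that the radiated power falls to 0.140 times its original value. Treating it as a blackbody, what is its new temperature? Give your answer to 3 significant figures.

P ∝ T⁴, so T₂/T₁ = (P₂/P₁)^(1/4) = (0.140)^(1/4) = 0.611691.
T₂ = 844.0 × 0.611691 = 516 K.

T₂ ≈ 516 K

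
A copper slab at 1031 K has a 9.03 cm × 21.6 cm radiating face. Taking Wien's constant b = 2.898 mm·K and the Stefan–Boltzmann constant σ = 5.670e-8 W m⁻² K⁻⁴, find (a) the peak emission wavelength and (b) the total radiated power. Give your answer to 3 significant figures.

λ_max ≈ 2.81×10³ nm; P ≈ 1.25×10³ W

(a) λ_max = b/T = 2.898×10⁻³/1031 = 2.811×10⁻⁶ m = 2.81×10³ nm.
Area A = 0.0903 × 0.216 = 0.0195048 m².
(b) P = σAT⁴ = 5.670×10⁻⁸×0.0195048×(1031)⁴ = 1.25×10³ W.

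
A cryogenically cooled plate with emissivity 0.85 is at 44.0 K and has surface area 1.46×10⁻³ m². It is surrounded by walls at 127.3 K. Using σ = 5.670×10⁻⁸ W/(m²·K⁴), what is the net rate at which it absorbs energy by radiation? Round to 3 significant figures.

Net gain ≈ 0.0182 W

Area A = 1.46×10⁻³ m².
Net radiated power P_net = εσA(T⁴ − T₀⁴) = 0.85×5.670×10⁻⁸×1.46×10⁻³×(44.0⁴ − 127.3⁴).
T⁴ − T₀⁴ = 3.74810×10⁶ − 2.62611×10⁸ = -2.58863×10⁸ K⁴, so P_net = -0.0182 W — negative, meaning a net gain of 0.0182 W.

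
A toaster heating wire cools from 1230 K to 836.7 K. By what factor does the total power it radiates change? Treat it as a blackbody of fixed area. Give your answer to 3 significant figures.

P ∝ T⁴, so P₂/P₁ = (T₂/T₁)⁴ = (836.7/1230)⁴ = (0.680244)⁴ = 0.214.

P₂/P₁ ≈ 0.214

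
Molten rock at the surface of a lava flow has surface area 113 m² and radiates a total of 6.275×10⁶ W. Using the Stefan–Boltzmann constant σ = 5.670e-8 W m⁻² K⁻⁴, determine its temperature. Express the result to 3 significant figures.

Area A = 113 m².
P = σAT⁴ ⇒ T = (P/(σA))^(1/4) = (6.275×10⁶/(5.670×10⁻⁸×113))^(1/4) = 995 K.

T ≈ 995 K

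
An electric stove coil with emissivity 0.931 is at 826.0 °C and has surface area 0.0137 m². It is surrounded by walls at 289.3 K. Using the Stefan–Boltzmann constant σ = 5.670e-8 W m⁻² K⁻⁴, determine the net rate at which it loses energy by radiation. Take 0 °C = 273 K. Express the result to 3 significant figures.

T = 826.0 °C + 273 = 1099.0 K.
Area A = 0.0137 m².
Net radiated power P_net = εσA(T⁴ − T₀⁴) = 0.931×5.670×10⁻⁸×0.0137×(1099.0⁴ − 289.3⁴).
T⁴ − T₀⁴ = 1.45878×10¹² − 7.00477×10⁹ = 1.45178×10¹² K⁴, so P_net = 1.05×10³ W.

Net loss ≈ 1.05×10³ W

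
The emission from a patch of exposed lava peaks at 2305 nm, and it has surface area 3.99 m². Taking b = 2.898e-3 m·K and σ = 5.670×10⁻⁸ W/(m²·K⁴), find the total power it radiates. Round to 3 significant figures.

Wien's law: T = b/λ_max = 2.898×10⁻³/2.305×10⁻⁶ = 1257.27 K.
Area A = 3.99 m².
Then P = σAT⁴ = 5.670×10⁻⁸×3.99×(1257.27)⁴ = 5.65×10⁵ W.

P ≈ 5.65×10⁵ W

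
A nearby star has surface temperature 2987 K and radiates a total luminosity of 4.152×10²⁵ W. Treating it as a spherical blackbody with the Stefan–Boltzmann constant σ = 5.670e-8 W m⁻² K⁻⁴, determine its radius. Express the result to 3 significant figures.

R ≈ 8.56×10⁸ m

L = 4πR²σT⁴ ⇒ R = √(L/(4πσT⁴)).
σT⁴ = 4.51361×10⁶ W/m², so R = √(4.152×10²⁵/(4π×4.51361×10⁶)) = 8.56×10⁸ m.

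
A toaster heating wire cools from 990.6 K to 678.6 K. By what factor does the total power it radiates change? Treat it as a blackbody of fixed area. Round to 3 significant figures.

P ∝ T⁴, so P₂/P₁ = (T₂/T₁)⁴ = (678.6/990.6)⁴ = (0.685039)⁴ = 0.220.

P₂/P₁ ≈ 0.220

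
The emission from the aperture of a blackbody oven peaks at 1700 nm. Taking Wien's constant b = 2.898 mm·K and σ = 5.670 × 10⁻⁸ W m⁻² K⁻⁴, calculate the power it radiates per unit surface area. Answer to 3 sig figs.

I ≈ 4.79×10⁵ W/m²

Wien's law: T = b/λ_max = 2.898×10⁻³/1.700×10⁻⁶ = 1704.71 K.
Then I = σT⁴ = 5.670×10⁻⁸×(1704.71)⁴ = 4.79×10⁵ W/m².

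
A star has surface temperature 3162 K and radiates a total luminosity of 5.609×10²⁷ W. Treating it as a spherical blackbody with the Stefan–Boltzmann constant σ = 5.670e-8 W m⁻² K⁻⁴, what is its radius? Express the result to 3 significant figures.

R ≈ 8.87×10⁹ m

L = 4πR²σT⁴ ⇒ R = √(L/(4πσT⁴)).
σT⁴ = 5.66801×10⁶ W/m², so R = √(5.609×10²⁷/(4π×5.66801×10⁶)) = 8.87×10⁹ m.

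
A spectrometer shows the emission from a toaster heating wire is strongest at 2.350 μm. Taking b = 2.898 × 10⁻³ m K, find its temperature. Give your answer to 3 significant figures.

T ≈ 1.23×10³ K

Wien's law gives T = b/λ_max = (2.898×10⁻³ m·K)/(2.350×10⁻⁶ m) = 1.23×10³ K.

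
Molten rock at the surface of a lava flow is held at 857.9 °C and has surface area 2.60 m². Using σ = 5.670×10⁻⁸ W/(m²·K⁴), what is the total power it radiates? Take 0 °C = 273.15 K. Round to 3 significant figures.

T = 857.9 °C + 273.15 = 1131.05 K.
Area A = 2.60 m².
P = σAT⁴ = 5.670×10⁻⁸ × 2.60 × (1131.05)⁴ = 2.41×10⁵ W.

P ≈ 2.41×10⁵ W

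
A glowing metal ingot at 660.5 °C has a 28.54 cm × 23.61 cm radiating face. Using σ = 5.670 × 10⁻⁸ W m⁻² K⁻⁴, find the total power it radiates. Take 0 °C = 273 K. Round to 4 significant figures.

P ≈ 2901 W

T = 660.5 °C + 273 = 933.5 K.
Area A = 0.2854 × 0.2361 = 0.0673829 m².
P = σAT⁴ = 5.670×10⁻⁸ × 0.0673829 × (933.5)⁴ = 2901 W.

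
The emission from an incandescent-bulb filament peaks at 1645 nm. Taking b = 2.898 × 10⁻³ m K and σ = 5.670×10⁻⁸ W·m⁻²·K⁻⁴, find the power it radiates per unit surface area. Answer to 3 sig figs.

I ≈ 5.46×10⁵ W/m²

Wien's law: T = b/λ_max = 2.898×10⁻³/1.645×10⁻⁶ = 1761.70 K.
Then I = σT⁴ = 5.670×10⁻⁸×(1761.70)⁴ = 5.46×10⁵ W/m².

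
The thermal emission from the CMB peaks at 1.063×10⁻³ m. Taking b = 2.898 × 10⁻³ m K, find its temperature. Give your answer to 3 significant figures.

T ≈ 2.73 K

Wien's law gives T = b/λ_max = (2.898×10⁻³ m·K)/(1.063×10⁻³ m) = 2.73 K.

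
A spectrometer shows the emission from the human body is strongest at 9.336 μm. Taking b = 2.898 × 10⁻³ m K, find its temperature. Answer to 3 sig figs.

Wien's law gives T = b/λ_max = (2.898×10⁻³ m·K)/(9.336×10⁻⁶ m) = 310 K.

T ≈ 310 K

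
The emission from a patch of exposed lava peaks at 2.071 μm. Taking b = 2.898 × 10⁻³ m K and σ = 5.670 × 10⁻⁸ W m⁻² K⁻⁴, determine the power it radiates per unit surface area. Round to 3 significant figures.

Wien's law: T = b/λ_max = 2.898×10⁻³/2.071×10⁻⁶ = 1399.32 K.
Then I = σT⁴ = 5.670×10⁻⁸×(1399.32)⁴ = 2.17×10⁵ W/m².

I ≈ 2.17×10⁵ W/m²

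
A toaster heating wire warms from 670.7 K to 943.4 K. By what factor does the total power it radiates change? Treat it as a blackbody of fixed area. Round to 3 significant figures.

P ∝ T⁴, so P₂/P₁ = (T₂/T₁)⁴ = (943.4/670.7)⁴ = (1.40659)⁴ = 3.91.

P₂/P₁ ≈ 3.91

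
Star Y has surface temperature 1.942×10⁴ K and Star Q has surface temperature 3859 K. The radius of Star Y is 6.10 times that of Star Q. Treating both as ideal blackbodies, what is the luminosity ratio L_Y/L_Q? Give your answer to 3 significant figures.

L ∝ R²T⁴, so L_Y/L_Q = (R_Y/R_Q)²(T_Y/T_Q)⁴ = (6.10)² × (1.942×10⁴/3859)⁴ = 37.21 × 641.354 = 2.39×10⁴.

L_Y/L_Q ≈ 2.39×10⁴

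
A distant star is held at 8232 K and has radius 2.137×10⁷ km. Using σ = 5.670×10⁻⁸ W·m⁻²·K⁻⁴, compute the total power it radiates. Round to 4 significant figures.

Surface area A = 4πR² = 4π(2.137×10¹⁰ m)² = 5.73877×10²¹ m².
P = σAT⁴ = 5.670×10⁻⁸ × 5.73877×10²¹ × (8232)⁴ = 1.494×10³⁰ W.

P ≈ 1.494×10³⁰ W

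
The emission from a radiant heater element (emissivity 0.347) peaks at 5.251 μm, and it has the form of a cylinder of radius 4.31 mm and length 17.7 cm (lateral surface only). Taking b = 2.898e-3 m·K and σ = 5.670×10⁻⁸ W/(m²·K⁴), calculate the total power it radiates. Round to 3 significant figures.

P ≈ 8.75 W

Wien's law: T = b/λ_max = 2.898×10⁻³/5.251×10⁻⁶ = 551.895 K.
Lateral area A = 2πrL = 2π×4.31×10⁻³×0.177 = 4.79325×10⁻³ m².
Then P = εσAT⁴ = 0.347×5.670×10⁻⁸×4.79325×10⁻³×(551.895)⁴ = 8.75 W.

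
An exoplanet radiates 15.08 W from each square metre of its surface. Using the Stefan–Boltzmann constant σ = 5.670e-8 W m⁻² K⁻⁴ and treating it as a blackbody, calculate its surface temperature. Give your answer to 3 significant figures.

I = σT⁴, so T = (I/σ)^(1/4) = (15.08/(5.670×10⁻⁸))^(1/4) = 128 K.

T ≈ 128 K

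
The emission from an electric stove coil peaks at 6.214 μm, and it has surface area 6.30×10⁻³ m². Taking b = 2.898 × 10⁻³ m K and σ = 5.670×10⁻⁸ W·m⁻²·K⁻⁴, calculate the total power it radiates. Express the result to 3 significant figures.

Wien's law: T = b/λ_max = 2.898×10⁻³/6.214×10⁻⁶ = 466.366 K.
Area A = 6.30×10⁻³ m².
Then P = σAT⁴ = 5.670×10⁻⁸×6.30×10⁻³×(466.366)⁴ = 16.9 W.

P ≈ 16.9 W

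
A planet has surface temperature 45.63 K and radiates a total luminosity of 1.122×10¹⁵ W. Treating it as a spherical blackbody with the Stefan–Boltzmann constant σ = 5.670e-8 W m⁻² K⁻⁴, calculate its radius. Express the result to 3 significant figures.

R ≈ 1.91×10⁷ m

L = 4πR²σT⁴ ⇒ R = √(L/(4πσT⁴)).
σT⁴ = 0.245802 W/m², so R = √(1.122×10¹⁵/(4π×0.245802)) = 1.91×10⁷ m.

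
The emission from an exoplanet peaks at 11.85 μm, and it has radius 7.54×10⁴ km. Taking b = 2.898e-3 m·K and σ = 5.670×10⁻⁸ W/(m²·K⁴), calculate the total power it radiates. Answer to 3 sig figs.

Wien's law: T = b/λ_max = 2.898×10⁻³/1.185×10⁻⁵ = 244.557 K.
Surface area A = 4πR² = 4π(7.54×10⁷ m)² = 7.14418×10¹⁶ m².
Then P = σAT⁴ = 5.670×10⁻⁸×7.14418×10¹⁶×(244.557)⁴ = 1.45×10¹⁹ W.

P ≈ 1.45×10¹⁹ W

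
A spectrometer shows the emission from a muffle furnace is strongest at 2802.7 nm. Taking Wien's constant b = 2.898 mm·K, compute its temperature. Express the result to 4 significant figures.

T ≈ 1034 K

Wien's law gives T = b/λ_max = (2.898×10⁻³ m·K)/(2.8027×10⁻⁶ m) = 1034 K.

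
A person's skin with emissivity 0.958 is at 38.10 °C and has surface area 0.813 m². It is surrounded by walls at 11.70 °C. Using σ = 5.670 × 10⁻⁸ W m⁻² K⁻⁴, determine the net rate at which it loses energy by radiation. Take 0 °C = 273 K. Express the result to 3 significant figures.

Net loss ≈ 124 W

T = 38.10 °C + 273 = 311.10 K.
Surroundings: T = 11.70 °C + 273 = 284.70 K.
Area A = 0.813 m².
Net radiated power P_net = εσA(T⁴ − T₀⁴) = 0.958×5.670×10⁻⁸×0.813×(311.10⁴ − 284.70⁴).
T⁴ − T₀⁴ = 9.36699×10⁹ − 6.56977×10⁹ = 2.79722×10⁹ K⁴, so P_net = 124 W.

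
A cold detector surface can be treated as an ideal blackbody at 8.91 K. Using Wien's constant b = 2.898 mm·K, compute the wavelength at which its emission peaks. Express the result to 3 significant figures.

Wien's displacement law: λ_max = b/T = (2.898×10⁻³ m·K)/(8.91 K) = 3.253×10⁻⁴ m.
That is 3.25×10⁻⁴ m, in the infrared range.

λ_max ≈ 3.25×10⁻⁴ m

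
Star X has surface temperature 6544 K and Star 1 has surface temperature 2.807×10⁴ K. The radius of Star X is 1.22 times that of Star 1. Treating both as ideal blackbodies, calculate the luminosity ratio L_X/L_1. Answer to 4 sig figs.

L ∝ R²T⁴, so L_X/L_1 = (R_X/R_1)²(T_X/T_1)⁴ = (1.22)² × (6544/2.807×10⁴)⁴ = 1.4884 × 2.95395×10⁻³ = 4.397×10⁻³.

L_X/L_1 ≈ 4.397×10⁻³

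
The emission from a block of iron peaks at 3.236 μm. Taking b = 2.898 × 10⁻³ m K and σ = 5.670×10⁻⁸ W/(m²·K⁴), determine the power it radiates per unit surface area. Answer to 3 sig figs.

Wien's law: T = b/λ_max = 2.898×10⁻³/3.236×10⁻⁶ = 895.550 K.
Then I = σT⁴ = 5.670×10⁻⁸×(895.550)⁴ = 3.65×10⁴ W/m².

I ≈ 3.65×10⁴ W/m²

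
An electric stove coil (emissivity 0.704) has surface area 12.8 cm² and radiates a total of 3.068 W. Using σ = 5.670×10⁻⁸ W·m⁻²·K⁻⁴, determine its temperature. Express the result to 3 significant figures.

Area A = 12.8 cm² = 1.28×10⁻³ m².
P = εσAT⁴ ⇒ T = (P/(εσA))^(1/4) = (3.068/(0.704×5.670×10⁻⁸×1.28×10⁻³))^(1/4) = 495 K.

T ≈ 495 K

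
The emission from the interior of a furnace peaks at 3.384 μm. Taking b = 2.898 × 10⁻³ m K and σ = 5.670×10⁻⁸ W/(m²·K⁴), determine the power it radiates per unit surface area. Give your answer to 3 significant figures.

I ≈ 3.05×10⁴ W/m²

Wien's law: T = b/λ_max = 2.898×10⁻³/3.384×10⁻⁶ = 856.383 K.
Then I = σT⁴ = 5.670×10⁻⁸×(856.383)⁴ = 3.05×10⁴ W/m².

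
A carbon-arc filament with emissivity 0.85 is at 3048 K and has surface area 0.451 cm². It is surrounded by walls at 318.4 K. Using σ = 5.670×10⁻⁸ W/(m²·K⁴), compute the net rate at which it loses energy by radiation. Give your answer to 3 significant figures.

Area A = 0.451 cm² = 4.51×10⁻⁵ m².
Net radiated power P_net = εσA(T⁴ − T₀⁴) = 0.85×5.670×10⁻⁸×4.51×10⁻⁵×(3048⁴ − 318.4⁴).
T⁴ − T₀⁴ = 8.63097×10¹³ − 1.02776×10¹⁰ = 8.62994×10¹³ K⁴, so P_net = 188 W.

Net loss ≈ 188 W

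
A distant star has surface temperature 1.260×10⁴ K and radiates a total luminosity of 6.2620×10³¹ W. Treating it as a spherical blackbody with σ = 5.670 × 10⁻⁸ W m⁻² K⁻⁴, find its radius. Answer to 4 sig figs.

R ≈ 5.905×10¹⁰ m

L = 4πR²σT⁴ ⇒ R = √(L/(4πσT⁴)).
σT⁴ = 1.42911×10⁹ W/m², so R = √(6.2620×10³¹/(4π×1.42911×10⁹)) = 5.905×10¹⁰ m.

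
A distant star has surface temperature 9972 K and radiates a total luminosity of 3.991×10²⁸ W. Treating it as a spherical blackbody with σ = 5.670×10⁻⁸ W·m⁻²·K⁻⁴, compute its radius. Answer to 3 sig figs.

L = 4πR²σT⁴ ⇒ R = √(L/(4πσT⁴)).
σT⁴ = 5.60676×10⁸ W/m², so R = √(3.991×10²⁸/(4π×5.60676×10⁸)) = 2.38×10⁹ m.

R ≈ 2.38×10⁹ m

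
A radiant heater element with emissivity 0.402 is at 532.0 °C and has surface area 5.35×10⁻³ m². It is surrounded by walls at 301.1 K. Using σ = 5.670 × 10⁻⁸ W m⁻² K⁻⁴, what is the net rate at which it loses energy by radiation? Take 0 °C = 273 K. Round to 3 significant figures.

T = 532.0 °C + 273 = 805.0 K.
Area A = 5.35×10⁻³ m².
Net radiated power P_net = εσA(T⁴ − T₀⁴) = 0.402×5.670×10⁻⁸×5.35×10⁻³×(805.0⁴ − 301.1⁴).
T⁴ − T₀⁴ = 4.19936×10¹¹ − 8.21945×10⁹ = 4.11717×10¹¹ K⁴, so P_net = 50.2 W.

Net loss ≈ 50.2 W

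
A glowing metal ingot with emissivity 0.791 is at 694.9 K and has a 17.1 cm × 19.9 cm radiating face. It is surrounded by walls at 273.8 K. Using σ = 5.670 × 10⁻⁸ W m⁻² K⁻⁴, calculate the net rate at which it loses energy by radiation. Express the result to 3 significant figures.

Net loss ≈ 347 W

Area A = 0.171 × 0.199 = 0.034029 m².
Net radiated power P_net = εσA(T⁴ − T₀⁴) = 0.791×5.670×10⁻⁸×0.034029×(694.9⁴ − 273.8⁴).
T⁴ − T₀⁴ = 2.33179×10¹¹ − 5.61997×10⁹ = 2.27559×10¹¹ K⁴, so P_net = 347 W.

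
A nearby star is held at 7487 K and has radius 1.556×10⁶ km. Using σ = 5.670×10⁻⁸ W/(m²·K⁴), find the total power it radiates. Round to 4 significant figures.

P ≈ 5.421×10²⁷ W

Surface area A = 4πR² = 4π(1.556×10⁹ m)² = 3.04249×10¹⁹ m².
P = σAT⁴ = 5.670×10⁻⁸ × 3.04249×10¹⁹ × (7487)⁴ = 5.421×10²⁷ W.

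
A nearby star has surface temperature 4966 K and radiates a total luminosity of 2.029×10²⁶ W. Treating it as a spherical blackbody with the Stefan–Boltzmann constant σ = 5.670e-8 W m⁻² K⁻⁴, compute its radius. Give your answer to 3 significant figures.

L = 4πR²σT⁴ ⇒ R = √(L/(4πσT⁴)).
σT⁴ = 3.44834×10⁷ W/m², so R = √(2.029×10²⁶/(4π×3.44834×10⁷)) = 6.84×10⁸ m.

R ≈ 6.84×10⁸ m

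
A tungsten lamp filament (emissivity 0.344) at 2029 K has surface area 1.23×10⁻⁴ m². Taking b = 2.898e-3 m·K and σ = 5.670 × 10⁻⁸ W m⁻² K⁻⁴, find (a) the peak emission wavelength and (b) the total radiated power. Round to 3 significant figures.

(a) λ_max = b/T = 2.898×10⁻³/2029 = 1.428×10⁻⁶ m = 1.43×10³ nm.
Area A = 1.23×10⁻⁴ m².
(b) P = εσAT⁴ = 0.344×5.670×10⁻⁸×1.23×10⁻⁴×(2029)⁴ = 40.7 W.

λ_max ≈ 1.43×10³ nm; P ≈ 40.7 W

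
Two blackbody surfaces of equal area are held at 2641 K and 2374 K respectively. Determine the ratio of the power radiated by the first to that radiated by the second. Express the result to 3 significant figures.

With equal areas, P₁/P₂ = (T₁/T₂)⁴ = (2641/2374)⁴ = 1.53.

P₁/P₂ ≈ 1.53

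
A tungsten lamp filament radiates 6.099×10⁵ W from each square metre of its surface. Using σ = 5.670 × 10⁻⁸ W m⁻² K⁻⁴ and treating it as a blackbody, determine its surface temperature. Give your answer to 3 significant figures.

I = σT⁴, so T = (I/σ)^(1/4) = (6.099×10⁵/(5.670×10⁻⁸))^(1/4) = 1.81×10³ K.

T ≈ 1.81×10³ K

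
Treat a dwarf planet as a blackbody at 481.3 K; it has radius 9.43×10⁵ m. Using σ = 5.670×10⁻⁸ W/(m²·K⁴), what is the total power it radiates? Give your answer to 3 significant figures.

Surface area A = 4πR² = 4π(9.43×10⁵ m)² = 1.11746×10¹³ m².
P = σAT⁴ = 5.670×10⁻⁸ × 1.11746×10¹³ × (481.3)⁴ = 3.40×10¹⁶ W.

P ≈ 3.40×10¹⁶ W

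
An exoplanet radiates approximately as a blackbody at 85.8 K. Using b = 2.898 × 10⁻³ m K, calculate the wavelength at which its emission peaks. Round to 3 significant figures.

λ_max ≈ 33.8 μm

Wien's displacement law: λ_max = b/T = (2.898×10⁻³ m·K)/(85.8 K) = 3.378×10⁻⁵ m.
That is 33.8 μm, in the infrared range.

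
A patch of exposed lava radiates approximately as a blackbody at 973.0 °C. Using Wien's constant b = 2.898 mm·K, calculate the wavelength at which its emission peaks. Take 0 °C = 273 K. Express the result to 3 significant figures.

λ_max ≈ 2.33 μm

T = 973.0 °C + 273 = 1246.0 K.
Wien's displacement law: λ_max = b/T = (2.898×10⁻³ m·K)/(1246.0 K) = 2.326×10⁻⁶ m.
That is 2.33 μm, in the infrared range.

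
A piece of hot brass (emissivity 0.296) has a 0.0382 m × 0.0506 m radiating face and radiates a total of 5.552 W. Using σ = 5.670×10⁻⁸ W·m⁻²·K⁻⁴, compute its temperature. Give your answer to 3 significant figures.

Area A = 0.0382 × 0.0506 = 1.93292×10⁻³ m².
P = εσAT⁴ ⇒ T = (P/(εσA))^(1/4) = (5.552/(0.296×5.670×10⁻⁸×1.93292×10⁻³))^(1/4) = 643 K.

T ≈ 643 K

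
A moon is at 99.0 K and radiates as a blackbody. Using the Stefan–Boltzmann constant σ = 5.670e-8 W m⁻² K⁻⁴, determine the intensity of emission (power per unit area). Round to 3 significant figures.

Stefan–Boltzmann: I = σT⁴ = 5.670×10⁻⁸ × (99.0)⁴ = 5.45 W/m².

I ≈ 5.45 W/m²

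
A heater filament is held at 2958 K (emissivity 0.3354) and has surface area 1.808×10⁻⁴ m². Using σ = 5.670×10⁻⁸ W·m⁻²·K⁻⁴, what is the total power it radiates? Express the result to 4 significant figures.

P ≈ 263.2 W

Area A = 1.808×10⁻⁴ m².
P = εσAT⁴ = 0.3354 × 5.670×10⁻⁸ × 1.808×10⁻⁴ × (2958)⁴ = 263.2 W.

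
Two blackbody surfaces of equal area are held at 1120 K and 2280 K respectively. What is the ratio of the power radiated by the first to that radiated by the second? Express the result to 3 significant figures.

With equal areas, P₁/P₂ = (T₁/T₂)⁴ = (1120/2280)⁴ = 0.0582.

P₁/P₂ ≈ 0.0582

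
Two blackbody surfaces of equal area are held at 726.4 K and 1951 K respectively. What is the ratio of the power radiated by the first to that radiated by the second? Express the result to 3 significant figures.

With equal areas, P₁/P₂ = (T₁/T₂)⁴ = (726.4/1951)⁴ = 0.0192.

P₁/P₂ ≈ 0.0192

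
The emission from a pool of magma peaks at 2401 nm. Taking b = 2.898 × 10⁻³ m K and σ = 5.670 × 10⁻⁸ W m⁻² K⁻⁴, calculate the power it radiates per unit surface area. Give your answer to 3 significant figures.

I ≈ 1.20×10⁵ W/m²

Wien's law: T = b/λ_max = 2.898×10⁻³/2.401×10⁻⁶ = 1207.00 K.
Then I = σT⁴ = 5.670×10⁻⁸×(1207.00)⁴ = 1.20×10⁵ W/m².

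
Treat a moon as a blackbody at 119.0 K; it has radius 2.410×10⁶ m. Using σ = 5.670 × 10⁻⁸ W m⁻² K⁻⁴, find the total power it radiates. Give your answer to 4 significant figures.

Surface area A = 4πR² = 4π(2.410×10⁶ m)² = 7.29867×10¹³ m².
P = σAT⁴ = 5.670×10⁻⁸ × 7.29867×10¹³ × (119.0)⁴ = 8.299×10¹⁴ W.

P ≈ 8.299×10¹⁴ W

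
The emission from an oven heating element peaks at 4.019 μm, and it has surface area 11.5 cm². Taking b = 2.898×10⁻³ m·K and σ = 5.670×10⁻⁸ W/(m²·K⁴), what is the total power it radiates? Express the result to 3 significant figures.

Wien's law: T = b/λ_max = 2.898×10⁻³/4.019×10⁻⁶ = 721.075 K.
Area A = 11.5 cm² = 1.15×10⁻³ m².
Then P = σAT⁴ = 5.670×10⁻⁸×1.15×10⁻³×(721.075)⁴ = 17.6 W.

P ≈ 17.6 W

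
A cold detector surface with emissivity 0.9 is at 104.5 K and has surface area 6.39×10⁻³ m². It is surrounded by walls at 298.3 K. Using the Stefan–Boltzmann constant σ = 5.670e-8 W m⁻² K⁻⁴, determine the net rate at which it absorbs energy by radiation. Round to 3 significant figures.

Area A = 6.39×10⁻³ m².
Net radiated power P_net = εσA(T⁴ − T₀⁴) = 0.9×5.670×10⁻⁸×6.39×10⁻³×(104.5⁴ − 298.3⁴).
T⁴ − T₀⁴ = 1.19252×10⁸ − 7.91795×10⁹ = -7.79870×10⁹ K⁴, so P_net = -2.54 W — negative, meaning a net gain of 2.54 W.

Net gain ≈ 2.54 W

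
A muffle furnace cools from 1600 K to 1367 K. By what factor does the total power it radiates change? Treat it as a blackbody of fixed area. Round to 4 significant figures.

P₂/P₁ ≈ 0.5328

P ∝ T⁴, so P₂/P₁ = (T₂/T₁)⁴ = (1367/1600)⁴ = (0.854375)⁴ = 0.5328.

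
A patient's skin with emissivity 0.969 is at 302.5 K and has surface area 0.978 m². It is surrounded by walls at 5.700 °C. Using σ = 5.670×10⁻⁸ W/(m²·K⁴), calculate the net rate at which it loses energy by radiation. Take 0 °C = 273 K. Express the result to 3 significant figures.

Surroundings: T = 5.700 °C + 273 = 278.700 K.
Area A = 0.978 m².
Net radiated power P_net = εσA(T⁴ − T₀⁴) = 0.969×5.670×10⁻⁸×0.978×(302.5⁴ − 278.700⁴).
T⁴ − T₀⁴ = 8.37339×10⁹ − 6.03320×10⁹ = 2.34019×10⁹ K⁴, so P_net = 126 W.

Net loss ≈ 126 W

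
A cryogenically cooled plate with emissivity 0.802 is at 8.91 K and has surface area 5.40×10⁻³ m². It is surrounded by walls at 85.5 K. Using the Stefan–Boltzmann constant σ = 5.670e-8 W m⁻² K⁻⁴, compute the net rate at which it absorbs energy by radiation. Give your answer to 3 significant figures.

Net gain ≈ 0.0131 W

Area A = 5.40×10⁻³ m².
Net radiated power P_net = εσA(T⁴ − T₀⁴) = 0.802×5.670×10⁻⁸×5.40×10⁻³×(8.91⁴ − 85.5⁴).
T⁴ − T₀⁴ = 6302.47 − 5.34398×10⁷ = -5.34335×10⁷ K⁴, so P_net = -0.0131 W — negative, meaning a net gain of 0.0131 W.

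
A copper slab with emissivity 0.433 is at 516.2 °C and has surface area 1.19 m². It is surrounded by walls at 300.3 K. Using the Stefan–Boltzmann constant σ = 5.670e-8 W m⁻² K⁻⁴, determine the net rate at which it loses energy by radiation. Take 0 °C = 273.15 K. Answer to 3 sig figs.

T = 516.2 °C + 273.15 = 789.35 K.
Area A = 1.19 m².
Net radiated power P_net = εσA(T⁴ − T₀⁴) = 0.433×5.670×10⁻⁸×1.19×(789.35⁴ − 300.3⁴).
T⁴ − T₀⁴ = 3.88220×10¹¹ − 8.13245×10⁹ = 3.80088×10¹¹ K⁴, so P_net = 1.11×10⁴ W.

Net loss ≈ 1.11×10⁴ W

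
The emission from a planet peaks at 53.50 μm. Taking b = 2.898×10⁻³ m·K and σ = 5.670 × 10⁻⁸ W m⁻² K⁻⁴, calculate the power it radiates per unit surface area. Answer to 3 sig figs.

Wien's law: T = b/λ_max = 2.898×10⁻³/5.350×10⁻⁵ = 54.1682 K.
Then I = σT⁴ = 5.670×10⁻⁸×(54.1682)⁴ = 0.488 W/m².

I ≈ 0.488 W/m²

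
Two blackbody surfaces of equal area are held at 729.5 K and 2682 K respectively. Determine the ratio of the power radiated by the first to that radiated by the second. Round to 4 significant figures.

With equal areas, P₁/P₂ = (T₁/T₂)⁴ = (729.5/2682)⁴ = 5.474×10⁻³.

P₁/P₂ ≈ 5.474×10⁻³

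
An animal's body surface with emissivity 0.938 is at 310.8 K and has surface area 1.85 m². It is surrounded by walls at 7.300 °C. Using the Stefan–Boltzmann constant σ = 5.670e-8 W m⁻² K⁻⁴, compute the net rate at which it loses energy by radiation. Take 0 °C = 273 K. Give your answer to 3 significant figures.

Net loss ≈ 311 W

Surroundings: T = 7.300 °C + 273 = 280.300 K.
Area A = 1.85 m².
Net radiated power P_net = εσA(T⁴ − T₀⁴) = 0.938×5.670×10⁻⁸×1.85×(310.8⁴ − 280.300⁴).
T⁴ − T₀⁴ = 9.33091×10⁹ − 6.17294×10⁹ = 3.15797×10⁹ K⁴, so P_net = 311 W.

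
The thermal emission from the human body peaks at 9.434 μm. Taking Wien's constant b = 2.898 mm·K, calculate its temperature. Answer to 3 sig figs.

T ≈ 307 K

Wien's law gives T = b/λ_max = (2.898×10⁻³ m·K)/(9.434×10⁻⁶ m) = 307 K.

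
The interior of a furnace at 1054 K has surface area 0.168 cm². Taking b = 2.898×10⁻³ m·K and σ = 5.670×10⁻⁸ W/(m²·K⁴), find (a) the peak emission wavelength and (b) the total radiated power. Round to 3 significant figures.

λ_max ≈ 2.75×10³ nm; P ≈ 1.18 W

(a) λ_max = b/T = 2.898×10⁻³/1054 = 2.750×10⁻⁶ m = 2.75×10³ nm.
Area A = 0.168 cm² = 1.68×10⁻⁵ m².
(b) P = σAT⁴ = 5.670×10⁻⁸×1.68×10⁻⁵×(1054)⁴ = 1.18 W.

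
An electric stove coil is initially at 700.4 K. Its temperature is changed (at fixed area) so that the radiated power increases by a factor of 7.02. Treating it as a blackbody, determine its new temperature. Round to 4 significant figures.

P ∝ T⁴, so T₂/T₁ = (P₂/P₁)^(1/4) = (7.02)^(1/4) = 1.62774.
T₂ = 700.4 × 1.62774 = 1140 K.

T₂ ≈ 1140 K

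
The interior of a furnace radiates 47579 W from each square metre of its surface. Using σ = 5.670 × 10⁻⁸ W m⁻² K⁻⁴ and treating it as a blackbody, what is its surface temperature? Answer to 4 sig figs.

I = σT⁴, so T = (I/σ)^(1/4) = (47579/(5.670×10⁻⁸))^(1/4) = 957.1 K.

T ≈ 957.1 K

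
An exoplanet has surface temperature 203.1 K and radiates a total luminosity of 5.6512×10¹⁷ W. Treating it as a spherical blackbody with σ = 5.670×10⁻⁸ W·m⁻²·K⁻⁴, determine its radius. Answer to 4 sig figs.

L = 4πR²σT⁴ ⇒ R = √(L/(4πσT⁴)).
σT⁴ = 96.4768 W/m², so R = √(5.6512×10¹⁷/(4π×96.4768)) = 2.159×10⁷ m.

R ≈ 2.159×10⁷ m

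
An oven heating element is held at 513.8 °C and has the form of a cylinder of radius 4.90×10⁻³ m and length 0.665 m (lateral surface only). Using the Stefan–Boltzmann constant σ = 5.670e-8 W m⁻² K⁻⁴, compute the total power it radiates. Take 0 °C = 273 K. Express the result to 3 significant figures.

T = 513.8 °C + 273 = 786.8 K.
Lateral area A = 2πrL = 2π×4.90×10⁻³×0.665 = 0.0204738 m².
P = σAT⁴ = 5.670×10⁻⁸ × 0.0204738 × (786.8)⁴ = 445 W.

P ≈ 445 W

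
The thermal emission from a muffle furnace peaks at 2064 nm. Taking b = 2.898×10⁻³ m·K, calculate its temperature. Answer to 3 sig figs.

Wien's law gives T = b/λ_max = (2.898×10⁻³ m·K)/(2.064×10⁻⁶ m) = 1.40×10³ K.

T ≈ 1.40×10³ K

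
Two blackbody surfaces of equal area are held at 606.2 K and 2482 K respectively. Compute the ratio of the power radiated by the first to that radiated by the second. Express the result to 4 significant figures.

P₁/P₂ ≈ 3.558×10⁻³

With equal areas, P₁/P₂ = (T₁/T₂)⁴ = (606.2/2482)⁴ = 3.558×10⁻³.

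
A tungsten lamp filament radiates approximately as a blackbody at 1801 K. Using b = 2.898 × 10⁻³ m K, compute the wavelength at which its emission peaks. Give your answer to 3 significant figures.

λ_max ≈ 1.61 μm

Wien's displacement law: λ_max = b/T = (2.898×10⁻³ m·K)/(1801 K) = 1.609×10⁻⁶ m.
That is 1.61 μm, in the infrared range.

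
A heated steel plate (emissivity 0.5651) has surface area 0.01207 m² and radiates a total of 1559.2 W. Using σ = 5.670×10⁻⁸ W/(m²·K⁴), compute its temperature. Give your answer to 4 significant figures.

T ≈ 1417 K

Area A = 0.01207 m².
P = εσAT⁴ ⇒ T = (P/(εσA))^(1/4) = (1559.2/(0.5651×5.670×10⁻⁸×0.01207))^(1/4) = 1417 K.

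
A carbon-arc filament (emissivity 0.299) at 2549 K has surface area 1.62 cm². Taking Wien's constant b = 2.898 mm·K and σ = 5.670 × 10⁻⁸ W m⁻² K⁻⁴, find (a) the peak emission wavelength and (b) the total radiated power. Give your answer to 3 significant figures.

λ_max ≈ 1.14 μm; P ≈ 116 W

(a) λ_max = b/T = 2.898×10⁻³/2549 = 1.137×10⁻⁶ m = 1.14 μm.
Area A = 1.62 cm² = 1.62×10⁻⁴ m².
(b) P = εσAT⁴ = 0.299×5.670×10⁻⁸×1.62×10⁻⁴×(2549)⁴ = 116 W.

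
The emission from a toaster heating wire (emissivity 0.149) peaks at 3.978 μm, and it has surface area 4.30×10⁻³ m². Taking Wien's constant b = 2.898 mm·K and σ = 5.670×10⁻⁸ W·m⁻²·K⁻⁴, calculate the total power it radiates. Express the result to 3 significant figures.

P ≈ 10.2 W

Wien's law: T = b/λ_max = 2.898×10⁻³/3.978×10⁻⁶ = 728.507 K.
Area A = 4.30×10⁻³ m².
Then P = εσAT⁴ = 0.149×5.670×10⁻⁸×4.30×10⁻³×(728.507)⁴ = 10.2 W.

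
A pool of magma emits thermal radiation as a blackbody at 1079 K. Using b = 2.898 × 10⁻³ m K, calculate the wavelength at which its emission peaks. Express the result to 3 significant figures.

λ_max ≈ 2.69×10³ nm

Wien's displacement law: λ_max = b/T = (2.898×10⁻³ m·K)/(1079 K) = 2.686×10⁻⁶ m.
That is 2.69×10³ nm, in the infrared range.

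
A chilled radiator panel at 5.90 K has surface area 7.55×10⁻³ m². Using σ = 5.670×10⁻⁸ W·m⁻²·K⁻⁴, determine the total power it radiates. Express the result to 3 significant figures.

P ≈ 5.19×10⁻⁷ W

Area A = 7.55×10⁻³ m².
P = σAT⁴ = 5.670×10⁻⁸ × 7.55×10⁻³ × (5.90)⁴ = 5.19×10⁻⁷ W.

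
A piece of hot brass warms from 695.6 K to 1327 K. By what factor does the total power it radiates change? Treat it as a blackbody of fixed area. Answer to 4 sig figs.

P ∝ T⁴, so P₂/P₁ = (T₂/T₁)⁴ = (1327/695.6)⁴ = (1.90771)⁴ = 13.24.

P₂/P₁ ≈ 13.24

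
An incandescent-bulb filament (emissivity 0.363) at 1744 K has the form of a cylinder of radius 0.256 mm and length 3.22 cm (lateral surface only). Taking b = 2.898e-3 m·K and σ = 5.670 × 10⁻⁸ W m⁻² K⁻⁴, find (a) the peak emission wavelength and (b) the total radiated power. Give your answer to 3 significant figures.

λ_max ≈ 1.66×10³ nm; P ≈ 9.86 W

(a) λ_max = b/T = 2.898×10⁻³/1744 = 1.662×10⁻⁶ m = 1.66×10³ nm.
Lateral area A = 2πrL = 2π×2.56×10⁻⁴×0.0322 = 5.17936×10⁻⁵ m².
(b) P = εσAT⁴ = 0.363×5.670×10⁻⁸×5.17936×10⁻⁵×(1744)⁴ = 9.86 W.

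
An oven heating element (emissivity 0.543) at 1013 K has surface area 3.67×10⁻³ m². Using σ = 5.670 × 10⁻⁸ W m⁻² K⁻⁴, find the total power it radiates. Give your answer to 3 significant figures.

P ≈ 119 W

Area A = 3.67×10⁻³ m².
P = εσAT⁴ = 0.543 × 5.670×10⁻⁸ × 3.67×10⁻³ × (1013)⁴ = 119 W.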